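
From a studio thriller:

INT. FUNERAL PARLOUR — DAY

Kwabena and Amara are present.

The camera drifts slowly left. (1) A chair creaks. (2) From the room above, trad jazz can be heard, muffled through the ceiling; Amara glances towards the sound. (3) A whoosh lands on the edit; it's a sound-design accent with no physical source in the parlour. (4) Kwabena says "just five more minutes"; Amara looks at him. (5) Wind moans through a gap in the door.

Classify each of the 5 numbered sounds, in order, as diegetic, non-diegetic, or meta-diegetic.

Sound (1): the sound comes from a chair physically present in the location, so diegetic.
Sound (2): off-screen diegetic: the source is out of frame but still in the story's space, so diegetic.
(3) it's a sound-design accent with no in-world source; no one in the scene can hear it → non-diegetic.
Sound (4): spoken by a character present in the story world, so diegetic.
Sound (5): ambient/room sound belonging to the story's physical space, so diegetic.

diegetic, diegetic, non-diegetic, diegetic, diegetic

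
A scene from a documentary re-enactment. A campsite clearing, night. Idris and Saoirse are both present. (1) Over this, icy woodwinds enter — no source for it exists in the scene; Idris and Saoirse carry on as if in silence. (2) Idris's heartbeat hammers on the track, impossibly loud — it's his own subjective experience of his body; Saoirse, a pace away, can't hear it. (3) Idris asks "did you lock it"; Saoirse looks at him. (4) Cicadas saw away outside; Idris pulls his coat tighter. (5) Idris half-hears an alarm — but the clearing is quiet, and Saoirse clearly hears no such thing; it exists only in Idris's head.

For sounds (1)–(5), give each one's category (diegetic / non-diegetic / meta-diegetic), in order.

(1) is non-diegetic: nothing in the clearing produces it and the characters don't hear it — pure soundtrack.
Sound (2): a subjective body sound — Idris's private perception, inaudible to Saoirse, so meta-diegetic.
(3) spoken by a character present in the story world → diegetic.
Sound (4): it's the actual ambient sound of the location, so diegetic.
Sound (5): Idris alone 'hears' it — an imagined sound, not present in the space, so meta-diegetic.

non-diegetic, meta-diegetic, diegetic, diegetic, meta-diegetic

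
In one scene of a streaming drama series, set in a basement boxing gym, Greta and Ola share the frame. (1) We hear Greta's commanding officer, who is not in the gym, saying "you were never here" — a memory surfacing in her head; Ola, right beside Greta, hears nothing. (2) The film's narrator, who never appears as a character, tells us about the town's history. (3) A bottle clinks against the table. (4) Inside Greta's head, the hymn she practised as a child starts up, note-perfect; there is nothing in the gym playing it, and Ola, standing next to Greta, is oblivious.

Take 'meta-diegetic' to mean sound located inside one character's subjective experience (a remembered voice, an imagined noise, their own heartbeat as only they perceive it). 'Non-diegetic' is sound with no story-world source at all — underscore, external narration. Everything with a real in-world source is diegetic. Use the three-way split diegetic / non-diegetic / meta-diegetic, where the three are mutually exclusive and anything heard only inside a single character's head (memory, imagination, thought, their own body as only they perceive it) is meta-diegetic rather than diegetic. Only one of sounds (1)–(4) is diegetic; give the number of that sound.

3

Sound (1): it's Greta's recollection rendered as sound; the other character can't hear it, so meta-diegetic.
(2) is non-diegetic: the narrator exists outside the story world, addressing only the audience.
(3) is diegetic: the sound comes from a bottle physically present in the location.
(4) is meta-diegetic: remembered music, private to Greta — Ola is oblivious because it isn't in the room.
Only (3) is diegetic.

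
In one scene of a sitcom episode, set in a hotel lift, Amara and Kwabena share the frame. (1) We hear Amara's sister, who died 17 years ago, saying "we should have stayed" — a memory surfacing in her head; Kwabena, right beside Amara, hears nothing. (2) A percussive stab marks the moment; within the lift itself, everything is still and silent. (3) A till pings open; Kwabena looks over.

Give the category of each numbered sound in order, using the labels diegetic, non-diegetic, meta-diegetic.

meta-diegetic, non-diegetic, diegetic

(1) is meta-diegetic: the voice is a memory playing only inside Amara's mind; Kwabena can't hear it.
(2) is non-diegetic: it's a sound-design accent with no in-world source; no one in the scene can hear it.
(3) a till is a real object/event in the scene's world → diegetic.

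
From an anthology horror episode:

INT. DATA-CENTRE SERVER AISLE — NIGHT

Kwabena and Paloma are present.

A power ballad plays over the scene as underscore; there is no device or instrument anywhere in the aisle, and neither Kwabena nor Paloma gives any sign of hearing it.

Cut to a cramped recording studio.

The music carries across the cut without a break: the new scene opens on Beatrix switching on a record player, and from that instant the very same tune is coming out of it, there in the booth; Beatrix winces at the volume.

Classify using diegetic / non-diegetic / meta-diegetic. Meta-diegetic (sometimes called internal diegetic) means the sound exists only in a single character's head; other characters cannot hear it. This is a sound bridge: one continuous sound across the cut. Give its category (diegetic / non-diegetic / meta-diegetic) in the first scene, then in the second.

non-diegetic, diegetic

Scene one: there's no in-world source anywhere and no character hears it — underscore for the audience only → non-diegetic.
Scene two: once Beatrix turns on a record player, the music has a real source in the story world and Beatrix reacts to it → diegetic.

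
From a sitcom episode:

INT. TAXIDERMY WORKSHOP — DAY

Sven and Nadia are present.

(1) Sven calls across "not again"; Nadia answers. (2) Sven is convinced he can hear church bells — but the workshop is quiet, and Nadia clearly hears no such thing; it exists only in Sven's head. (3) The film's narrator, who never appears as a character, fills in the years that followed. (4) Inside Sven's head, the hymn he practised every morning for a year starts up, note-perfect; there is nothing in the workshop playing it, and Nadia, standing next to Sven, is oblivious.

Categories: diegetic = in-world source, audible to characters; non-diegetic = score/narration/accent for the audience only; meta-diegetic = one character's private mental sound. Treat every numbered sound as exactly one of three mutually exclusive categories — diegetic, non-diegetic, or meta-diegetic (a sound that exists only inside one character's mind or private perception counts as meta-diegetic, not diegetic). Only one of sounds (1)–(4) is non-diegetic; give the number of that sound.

(1) is diegetic: on-screen dialogue — Sven speaks and Nadia is there to hear.
Sound (2): Sven alone 'hears' it — an imagined sound, not present in the space, so meta-diegetic.
(3) the narrator exists outside the story world, addressing only the audience → non-diegetic.
(4) is meta-diegetic: the music is a memory playing inside Sven's mind alone; no real-world source, Nadia can't hear it.
Only (3) is non-diegetic.

3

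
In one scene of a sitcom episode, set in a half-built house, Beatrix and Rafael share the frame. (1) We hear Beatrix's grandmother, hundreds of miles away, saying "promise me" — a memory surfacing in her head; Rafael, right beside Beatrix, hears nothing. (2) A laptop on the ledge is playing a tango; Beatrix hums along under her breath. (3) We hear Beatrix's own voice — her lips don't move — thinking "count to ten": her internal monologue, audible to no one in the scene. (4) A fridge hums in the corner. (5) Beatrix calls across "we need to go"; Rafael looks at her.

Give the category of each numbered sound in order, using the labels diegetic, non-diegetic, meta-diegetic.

Sound (1): the voice is a memory playing only inside Beatrix's mind; Rafael can't hear it, so meta-diegetic.
(2) is diegetic: a laptop is a physical source in the scene and Beatrix reacts to it.
(3) is meta-diegetic: internal monologue — inside Beatrix's mind, not spoken into the scene.
(4) is diegetic: ambient/room sound belonging to the story's physical space.
(5) is diegetic: spoken by a character present in the story world.

meta-diegetic, diegetic, meta-diegetic, diegetic, diegetic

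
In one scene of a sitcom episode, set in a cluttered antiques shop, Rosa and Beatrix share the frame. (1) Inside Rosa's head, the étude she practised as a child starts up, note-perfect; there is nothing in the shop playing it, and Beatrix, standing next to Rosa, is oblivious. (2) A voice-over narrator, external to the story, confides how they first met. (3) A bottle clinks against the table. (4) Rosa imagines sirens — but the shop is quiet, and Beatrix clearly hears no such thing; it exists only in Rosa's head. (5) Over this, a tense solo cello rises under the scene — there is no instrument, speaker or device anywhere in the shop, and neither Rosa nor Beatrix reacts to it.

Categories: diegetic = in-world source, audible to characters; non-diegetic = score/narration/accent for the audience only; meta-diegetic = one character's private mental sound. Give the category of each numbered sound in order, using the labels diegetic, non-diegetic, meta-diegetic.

(1) is meta-diegetic: it lives in Rosa's subjectivity, not in the shop.
(2) is non-diegetic: commentary laid over the scene from outside the fiction.
Sound (3): an in-world source (a bottle); characters could hear it, so diegetic.
(4) subjective to Rosa: the shop is silent and Beatrix hears nothing → meta-diegetic.
Sound (5): it has no source in the story world and no character can hear it — it's underscore, so non-diegetic.

meta-diegetic, non-diegetic, diegetic, meta-diegetic, non-diegetic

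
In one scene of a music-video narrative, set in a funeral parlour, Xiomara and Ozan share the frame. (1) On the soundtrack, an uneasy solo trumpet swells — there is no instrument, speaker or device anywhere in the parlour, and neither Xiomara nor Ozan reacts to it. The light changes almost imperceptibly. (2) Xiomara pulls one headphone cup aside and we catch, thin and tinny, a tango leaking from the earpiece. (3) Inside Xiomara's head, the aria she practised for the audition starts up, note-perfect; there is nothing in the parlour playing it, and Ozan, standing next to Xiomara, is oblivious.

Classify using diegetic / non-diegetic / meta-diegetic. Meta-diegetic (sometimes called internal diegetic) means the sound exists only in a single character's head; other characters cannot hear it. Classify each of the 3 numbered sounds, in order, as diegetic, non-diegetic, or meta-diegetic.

Sound (1): nothing in the parlour produces it and the characters don't hear it — pure soundtrack, so non-diegetic.
(2) the earpiece is a real device on Xiomara's head — source music → diegetic.
(3) is meta-diegetic: remembered music, private to Xiomara — Ozan is oblivious because it isn't in the room.

non-diegetic, diegetic, meta-diegetic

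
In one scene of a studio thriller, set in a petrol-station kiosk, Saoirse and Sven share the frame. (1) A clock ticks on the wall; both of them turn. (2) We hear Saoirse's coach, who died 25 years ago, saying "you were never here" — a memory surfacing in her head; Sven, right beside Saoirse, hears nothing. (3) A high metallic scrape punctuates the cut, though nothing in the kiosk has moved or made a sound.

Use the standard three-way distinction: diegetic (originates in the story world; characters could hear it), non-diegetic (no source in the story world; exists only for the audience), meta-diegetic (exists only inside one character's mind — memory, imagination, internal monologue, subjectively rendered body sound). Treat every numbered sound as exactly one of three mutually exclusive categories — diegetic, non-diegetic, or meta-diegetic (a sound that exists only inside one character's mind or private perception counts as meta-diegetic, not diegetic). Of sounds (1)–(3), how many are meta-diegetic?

1

(1) is diegetic: a clock is a real object/event in the scene's world.
(2) is meta-diegetic: the voice is a memory playing only inside Saoirse's mind; Sven can't hear it.
(3) it's a sound-design accent with no in-world source; no one in the scene can hear it → non-diegetic.
So 1 of the 3 is meta-diegetic: (2).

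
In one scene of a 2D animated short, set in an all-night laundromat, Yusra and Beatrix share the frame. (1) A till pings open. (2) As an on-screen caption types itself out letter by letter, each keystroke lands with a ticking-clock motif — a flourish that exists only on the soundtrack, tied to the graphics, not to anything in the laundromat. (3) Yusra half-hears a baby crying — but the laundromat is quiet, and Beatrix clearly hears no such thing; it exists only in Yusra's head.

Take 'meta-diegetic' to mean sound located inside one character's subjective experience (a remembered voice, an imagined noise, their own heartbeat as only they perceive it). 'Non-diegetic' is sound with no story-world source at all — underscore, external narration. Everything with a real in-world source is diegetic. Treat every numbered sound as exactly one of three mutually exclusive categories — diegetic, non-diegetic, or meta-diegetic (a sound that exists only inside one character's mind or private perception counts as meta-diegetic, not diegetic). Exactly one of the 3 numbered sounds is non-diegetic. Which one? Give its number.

2

Sound (1): an in-world source (a till); characters could hear it, so diegetic.
(2) is non-diegetic: sound married to a title/caption — outside the diegesis by definition.
(3) is meta-diegetic: the sound is imagined by Yusra; nothing in the story world is producing it and Beatrix can't hear it.
Only (2) is non-diegetic.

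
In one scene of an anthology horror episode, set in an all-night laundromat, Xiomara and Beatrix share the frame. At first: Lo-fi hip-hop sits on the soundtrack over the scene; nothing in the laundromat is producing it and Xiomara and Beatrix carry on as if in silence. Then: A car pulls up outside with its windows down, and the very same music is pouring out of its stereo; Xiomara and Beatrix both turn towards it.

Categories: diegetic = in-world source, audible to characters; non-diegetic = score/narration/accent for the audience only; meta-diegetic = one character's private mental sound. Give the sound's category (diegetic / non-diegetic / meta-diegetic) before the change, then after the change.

non-diegetic, diegetic

Before the change: no in-world source exists and no character can hear it — underscore → non-diegetic.
After the change: the car stereo is now a real source in the story world and the characters hear it → diegetic.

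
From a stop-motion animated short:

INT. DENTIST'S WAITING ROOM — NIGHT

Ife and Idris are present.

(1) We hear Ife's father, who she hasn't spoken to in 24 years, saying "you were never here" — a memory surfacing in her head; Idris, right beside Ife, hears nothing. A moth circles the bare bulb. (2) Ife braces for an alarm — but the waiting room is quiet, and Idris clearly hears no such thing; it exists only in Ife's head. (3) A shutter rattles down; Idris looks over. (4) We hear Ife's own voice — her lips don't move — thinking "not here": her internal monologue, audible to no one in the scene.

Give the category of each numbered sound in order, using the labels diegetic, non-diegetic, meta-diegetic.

(1) a remembered line, private to Ife — not present in the room, not audible to Idris → meta-diegetic.
(2) the sound is imagined by Ife; nothing in the story world is producing it and Idris can't hear it → meta-diegetic.
(3) a shutter is a real object/event in the scene's world → diegetic.
(4) Ife's thought-voice: a private mental sound no other character can hear → meta-diegetic.

meta-diegetic, meta-diegetic, diegetic, meta-diegetic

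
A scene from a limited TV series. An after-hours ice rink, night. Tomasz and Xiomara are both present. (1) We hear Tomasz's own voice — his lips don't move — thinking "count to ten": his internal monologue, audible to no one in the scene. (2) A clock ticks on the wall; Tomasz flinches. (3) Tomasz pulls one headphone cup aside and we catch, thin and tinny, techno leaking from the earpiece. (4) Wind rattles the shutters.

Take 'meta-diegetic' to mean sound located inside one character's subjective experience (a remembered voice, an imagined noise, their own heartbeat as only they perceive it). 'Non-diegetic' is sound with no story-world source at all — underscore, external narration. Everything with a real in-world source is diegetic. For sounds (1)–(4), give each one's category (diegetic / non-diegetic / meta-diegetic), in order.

meta-diegetic, diegetic, diegetic, diegetic

(1) is meta-diegetic: internal monologue — inside Tomasz's mind, not spoken into the scene.
(2) an in-world source (a clock); characters could hear it → diegetic.
(3) is diegetic: it's leaking from a physical pair of headphones in the scene.
(4) is diegetic: ambient/room sound belonging to the story's physical space.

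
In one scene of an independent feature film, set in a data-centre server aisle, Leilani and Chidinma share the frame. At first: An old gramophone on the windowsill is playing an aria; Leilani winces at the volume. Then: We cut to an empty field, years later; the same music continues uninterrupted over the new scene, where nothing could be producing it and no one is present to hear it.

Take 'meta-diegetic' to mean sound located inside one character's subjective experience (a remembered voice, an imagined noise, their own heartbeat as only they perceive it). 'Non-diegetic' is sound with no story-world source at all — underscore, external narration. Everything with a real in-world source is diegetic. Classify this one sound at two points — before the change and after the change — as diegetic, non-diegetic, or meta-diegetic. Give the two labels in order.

diegetic, non-diegetic

Before the change: an old gramophone is a real in-scene source and Leilani reacts to it → diegetic.
After the change: there is no longer any in-world source and no one can hear it — it has become underscore → non-diegetic.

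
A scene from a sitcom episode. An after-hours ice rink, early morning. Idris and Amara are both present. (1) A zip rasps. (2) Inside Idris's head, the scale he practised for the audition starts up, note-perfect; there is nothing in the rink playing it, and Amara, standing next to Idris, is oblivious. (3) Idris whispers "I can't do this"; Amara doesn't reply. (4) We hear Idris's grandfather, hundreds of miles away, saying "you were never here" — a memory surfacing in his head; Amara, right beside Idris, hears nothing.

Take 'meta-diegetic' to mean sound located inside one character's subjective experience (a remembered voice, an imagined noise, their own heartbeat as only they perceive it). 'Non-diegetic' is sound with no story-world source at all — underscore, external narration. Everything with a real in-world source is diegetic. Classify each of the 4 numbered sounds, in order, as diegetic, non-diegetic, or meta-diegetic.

diegetic, meta-diegetic, diegetic, meta-diegetic

Sound (1): a zip is a real object/event in the scene's world, so diegetic.
(2) remembered music, private to Idris — Amara is oblivious because it isn't in the room → meta-diegetic.
Sound (3): Idris is a character speaking aloud in the scene, so diegetic.
(4) a remembered line, private to Idris — not present in the room, not audible to Amara → meta-diegetic.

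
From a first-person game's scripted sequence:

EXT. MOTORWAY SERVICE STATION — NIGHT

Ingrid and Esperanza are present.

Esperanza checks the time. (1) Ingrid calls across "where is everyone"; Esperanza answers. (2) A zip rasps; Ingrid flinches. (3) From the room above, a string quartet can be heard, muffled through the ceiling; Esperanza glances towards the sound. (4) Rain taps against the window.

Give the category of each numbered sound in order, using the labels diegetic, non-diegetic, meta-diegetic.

diegetic, diegetic, diegetic, diegetic

(1) Ingrid is a character speaking aloud in the scene → diegetic.
(2) the sound comes from a zip physically present in the location → diegetic.
(3) is diegetic: it's coming from the room above — a location within the story world — and Esperanza reacts.
(4) rain is part of the location's real environment → diegetic.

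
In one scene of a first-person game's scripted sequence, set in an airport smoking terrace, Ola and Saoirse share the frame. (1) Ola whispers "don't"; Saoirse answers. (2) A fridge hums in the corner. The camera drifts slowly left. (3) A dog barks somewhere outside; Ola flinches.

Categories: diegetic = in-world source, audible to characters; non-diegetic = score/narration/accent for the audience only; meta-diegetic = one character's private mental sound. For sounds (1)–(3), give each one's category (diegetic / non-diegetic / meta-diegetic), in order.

(1) Ola is a character speaking aloud in the scene → diegetic.
(2) ambient/room sound belonging to the story's physical space → diegetic.
Sound (3): an in-world source (a dog); characters could hear it, so diegetic.

diegetic, diegetic, diegetic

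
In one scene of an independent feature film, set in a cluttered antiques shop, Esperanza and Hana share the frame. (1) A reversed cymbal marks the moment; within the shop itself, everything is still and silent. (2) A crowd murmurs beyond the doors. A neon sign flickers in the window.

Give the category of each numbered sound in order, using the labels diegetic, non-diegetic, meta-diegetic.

(1) is non-diegetic: it's a sound-design accent with no in-world source; no one in the scene can hear it.
(2) a crowd is part of the location's real environment → diegetic.

non-diegetic, diegetic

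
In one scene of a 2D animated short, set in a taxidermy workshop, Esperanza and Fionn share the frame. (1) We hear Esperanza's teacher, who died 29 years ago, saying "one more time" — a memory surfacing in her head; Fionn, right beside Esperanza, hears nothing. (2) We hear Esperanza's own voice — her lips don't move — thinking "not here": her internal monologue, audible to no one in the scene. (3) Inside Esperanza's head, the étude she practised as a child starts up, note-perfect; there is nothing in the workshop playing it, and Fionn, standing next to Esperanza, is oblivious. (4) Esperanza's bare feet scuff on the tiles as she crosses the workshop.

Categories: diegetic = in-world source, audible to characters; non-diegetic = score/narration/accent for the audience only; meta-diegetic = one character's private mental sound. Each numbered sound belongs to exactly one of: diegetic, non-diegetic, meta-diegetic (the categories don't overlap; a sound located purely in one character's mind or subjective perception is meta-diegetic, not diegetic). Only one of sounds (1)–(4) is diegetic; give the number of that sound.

4

Sound (1): the voice is a memory playing only inside Esperanza's mind; Fionn can't hear it, so meta-diegetic.
Sound (2): internal monologue — inside Esperanza's mind, not spoken into the scene, so meta-diegetic.
(3) it lives in Esperanza's subjectivity, not in the workshop → meta-diegetic.
(4) is diegetic: it's the physical sound of Esperanza moving in the space.
Only (4) is diegetic.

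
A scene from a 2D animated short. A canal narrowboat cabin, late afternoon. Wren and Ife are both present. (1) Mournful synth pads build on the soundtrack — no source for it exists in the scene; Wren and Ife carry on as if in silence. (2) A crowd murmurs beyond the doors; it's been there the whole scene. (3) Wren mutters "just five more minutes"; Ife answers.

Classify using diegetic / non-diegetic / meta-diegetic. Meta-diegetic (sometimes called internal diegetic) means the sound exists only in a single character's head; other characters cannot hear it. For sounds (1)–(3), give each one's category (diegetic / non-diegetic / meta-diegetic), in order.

Sound (1): it has no source in the story world and no character can hear it — it's underscore, so non-diegetic.
Sound (2): a crowd is part of the location's real environment, so diegetic.
Sound (3): on-screen dialogue — Wren speaks and Ife is there to hear, so diegetic.

non-diegetic, diegetic, diegetic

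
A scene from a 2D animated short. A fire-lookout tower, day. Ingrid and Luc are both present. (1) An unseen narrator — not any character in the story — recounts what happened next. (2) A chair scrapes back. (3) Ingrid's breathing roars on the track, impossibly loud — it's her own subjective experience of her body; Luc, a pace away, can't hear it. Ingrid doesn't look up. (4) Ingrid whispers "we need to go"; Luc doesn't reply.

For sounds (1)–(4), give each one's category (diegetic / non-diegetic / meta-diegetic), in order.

non-diegetic, diegetic, meta-diegetic, diegetic

(1) the narrator exists outside the story world, addressing only the audience → non-diegetic.
(2) is diegetic: an in-world source (a chair); characters could hear it.
(3) is meta-diegetic: point-of-audition from inside Ingrid's body; not a sound in the room.
Sound (4): on-screen dialogue — Ingrid speaks and Luc is there to hear, so diegetic.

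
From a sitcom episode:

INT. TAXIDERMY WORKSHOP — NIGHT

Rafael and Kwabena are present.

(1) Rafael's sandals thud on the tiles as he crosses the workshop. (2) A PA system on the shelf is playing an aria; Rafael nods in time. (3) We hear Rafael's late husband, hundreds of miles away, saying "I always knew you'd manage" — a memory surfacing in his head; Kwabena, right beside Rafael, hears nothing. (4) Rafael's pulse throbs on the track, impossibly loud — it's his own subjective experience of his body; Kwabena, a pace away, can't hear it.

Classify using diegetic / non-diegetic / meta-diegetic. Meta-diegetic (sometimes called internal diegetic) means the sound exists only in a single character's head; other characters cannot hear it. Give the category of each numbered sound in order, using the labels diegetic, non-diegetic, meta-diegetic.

diegetic, diegetic, meta-diegetic, meta-diegetic

(1) a character's body making contact with the set — an in-world sound → diegetic.
(2) is diegetic: source music from a PA system, which exists in the story world.
Sound (3): a remembered line, private to Rafael — not present in the room, not audible to Kwabena, so meta-diegetic.
Sound (4): point-of-audition from inside Rafael's body; not a sound in the room, so meta-diegetic.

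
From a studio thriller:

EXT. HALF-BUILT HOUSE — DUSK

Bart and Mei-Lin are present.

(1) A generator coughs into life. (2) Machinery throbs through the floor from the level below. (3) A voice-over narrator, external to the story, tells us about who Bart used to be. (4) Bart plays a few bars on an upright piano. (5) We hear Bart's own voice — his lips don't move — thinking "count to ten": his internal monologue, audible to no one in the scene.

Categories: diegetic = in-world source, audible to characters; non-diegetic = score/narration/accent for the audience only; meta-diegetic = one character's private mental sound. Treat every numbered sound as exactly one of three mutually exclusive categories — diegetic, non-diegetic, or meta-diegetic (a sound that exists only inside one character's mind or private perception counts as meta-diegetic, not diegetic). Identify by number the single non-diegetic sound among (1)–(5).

Sound (1): a generator is a real object/event in the scene's world, so diegetic.
(2) is diegetic: it's the actual ambient sound of the location.
Sound (3): external voice-over — not a character, not heard by anyone in the scene, so non-diegetic.
(4) is diegetic: Bart is producing the music live, in the story world.
(5) is meta-diegetic: it's Bart's unspoken thought, heard only by the audience via his subjectivity.
Only (3) is non-diegetic.

3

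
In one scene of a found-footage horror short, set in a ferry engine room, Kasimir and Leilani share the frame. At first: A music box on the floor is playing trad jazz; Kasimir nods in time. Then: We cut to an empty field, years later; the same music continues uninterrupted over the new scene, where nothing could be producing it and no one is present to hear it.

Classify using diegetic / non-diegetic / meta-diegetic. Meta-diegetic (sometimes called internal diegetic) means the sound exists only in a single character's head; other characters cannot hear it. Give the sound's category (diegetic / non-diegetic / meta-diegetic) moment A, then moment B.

diegetic, non-diegetic

Moment A: a music box is a real in-scene source and Kasimir reacts to it → diegetic.
Moment B: there is no longer any in-world source and no one can hear it — it has become underscore → non-diegetic.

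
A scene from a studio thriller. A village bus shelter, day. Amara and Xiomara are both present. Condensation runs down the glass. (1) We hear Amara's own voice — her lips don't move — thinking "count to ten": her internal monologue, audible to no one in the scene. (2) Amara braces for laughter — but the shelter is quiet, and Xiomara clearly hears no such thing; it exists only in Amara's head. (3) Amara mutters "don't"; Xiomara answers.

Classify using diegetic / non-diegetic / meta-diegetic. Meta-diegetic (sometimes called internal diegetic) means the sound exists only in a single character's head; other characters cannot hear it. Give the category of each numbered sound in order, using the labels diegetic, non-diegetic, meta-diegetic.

meta-diegetic, meta-diegetic, diegetic

(1) is meta-diegetic: it's Amara's unspoken thought, heard only by the audience via her subjectivity.
(2) Amara alone 'hears' it — an imagined sound, not present in the space → meta-diegetic.
(3) is diegetic: spoken by a character present in the story world.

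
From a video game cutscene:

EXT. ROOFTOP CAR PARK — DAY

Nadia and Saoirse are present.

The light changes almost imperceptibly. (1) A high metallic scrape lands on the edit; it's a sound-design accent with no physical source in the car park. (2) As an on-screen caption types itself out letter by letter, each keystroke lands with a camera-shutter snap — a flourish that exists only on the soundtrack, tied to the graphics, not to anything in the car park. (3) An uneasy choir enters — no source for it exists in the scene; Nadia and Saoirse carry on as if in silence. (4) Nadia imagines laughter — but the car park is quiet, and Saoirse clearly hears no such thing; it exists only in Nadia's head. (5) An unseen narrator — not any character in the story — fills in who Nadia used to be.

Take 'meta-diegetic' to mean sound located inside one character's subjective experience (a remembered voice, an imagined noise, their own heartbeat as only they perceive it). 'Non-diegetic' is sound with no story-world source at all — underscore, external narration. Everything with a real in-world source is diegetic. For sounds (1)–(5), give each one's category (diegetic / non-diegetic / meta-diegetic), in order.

non-diegetic, non-diegetic, non-diegetic, meta-diegetic, non-diegetic

(1) nothing in the scene produces it; it's an accent added for the audience → non-diegetic.
(2) the caption isn't part of the story world, so neither is the sound tied to it → non-diegetic.
(3) nothing in the car park produces it and the characters don't hear it — pure soundtrack → non-diegetic.
(4) is meta-diegetic: subjective to Nadia: the car park is silent and Saoirse hears nothing.
(5) is non-diegetic: the narrator exists outside the story world, addressing only the audience.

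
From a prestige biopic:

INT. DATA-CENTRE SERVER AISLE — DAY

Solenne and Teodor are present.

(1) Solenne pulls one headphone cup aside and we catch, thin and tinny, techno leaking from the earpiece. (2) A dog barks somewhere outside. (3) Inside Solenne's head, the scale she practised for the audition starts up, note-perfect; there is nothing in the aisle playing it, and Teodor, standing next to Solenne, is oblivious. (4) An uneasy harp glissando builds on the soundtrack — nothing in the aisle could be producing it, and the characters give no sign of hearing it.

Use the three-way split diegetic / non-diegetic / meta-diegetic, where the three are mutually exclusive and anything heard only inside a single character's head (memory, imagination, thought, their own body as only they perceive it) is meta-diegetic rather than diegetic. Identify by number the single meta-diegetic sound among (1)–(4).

3

(1) is diegetic: the headphones are an on-screen source.
Sound (2): a dog is a real object/event in the scene's world, so diegetic.
(3) is meta-diegetic: it lives in Solenne's subjectivity, not in the aisle.
(4) is non-diegetic: nothing in the aisle produces it and the characters don't hear it — pure soundtrack.
Only (3) is meta-diegetic.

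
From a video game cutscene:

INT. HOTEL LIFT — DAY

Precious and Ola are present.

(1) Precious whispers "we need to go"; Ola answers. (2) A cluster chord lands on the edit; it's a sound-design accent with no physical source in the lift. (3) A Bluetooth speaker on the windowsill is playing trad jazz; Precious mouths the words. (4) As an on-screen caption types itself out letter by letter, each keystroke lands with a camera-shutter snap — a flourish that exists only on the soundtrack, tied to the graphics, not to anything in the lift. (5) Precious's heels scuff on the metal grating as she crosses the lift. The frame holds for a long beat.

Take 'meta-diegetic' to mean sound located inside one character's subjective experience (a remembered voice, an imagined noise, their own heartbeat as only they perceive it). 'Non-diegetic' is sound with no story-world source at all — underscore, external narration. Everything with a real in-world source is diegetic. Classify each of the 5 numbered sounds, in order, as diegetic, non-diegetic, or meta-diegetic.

(1) is diegetic: Precious is a character speaking aloud in the scene.
(2) is non-diegetic: it's a sound-design accent with no in-world source; no one in the scene can hear it.
Sound (3): a Bluetooth speaker is a physical source in the scene and Precious reacts to it, so diegetic.
(4) it accompanies on-screen graphics, not anything inside the story world → non-diegetic.
Sound (5): a character's body making contact with the set — an in-world sound, so diegetic.

diegetic, non-diegetic, diegetic, non-diegetic, diegetic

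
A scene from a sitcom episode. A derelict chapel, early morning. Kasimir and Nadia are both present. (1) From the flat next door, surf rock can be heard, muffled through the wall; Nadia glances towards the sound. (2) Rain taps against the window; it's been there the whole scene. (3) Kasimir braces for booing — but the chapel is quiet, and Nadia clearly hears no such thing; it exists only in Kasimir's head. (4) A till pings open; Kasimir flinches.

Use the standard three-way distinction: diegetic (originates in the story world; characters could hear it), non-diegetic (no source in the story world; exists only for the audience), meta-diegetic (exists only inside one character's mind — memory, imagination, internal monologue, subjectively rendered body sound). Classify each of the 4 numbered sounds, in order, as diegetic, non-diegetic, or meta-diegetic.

diegetic, diegetic, meta-diegetic, diegetic

Sound (1): it's coming from the flat next door — a location within the story world — and Nadia reacts, so diegetic.
(2) is diegetic: rain is part of the location's real environment.
(3) subjective to Kasimir: the chapel is silent and Nadia hears nothing → meta-diegetic.
(4) the sound comes from a till physically present in the location → diegetic.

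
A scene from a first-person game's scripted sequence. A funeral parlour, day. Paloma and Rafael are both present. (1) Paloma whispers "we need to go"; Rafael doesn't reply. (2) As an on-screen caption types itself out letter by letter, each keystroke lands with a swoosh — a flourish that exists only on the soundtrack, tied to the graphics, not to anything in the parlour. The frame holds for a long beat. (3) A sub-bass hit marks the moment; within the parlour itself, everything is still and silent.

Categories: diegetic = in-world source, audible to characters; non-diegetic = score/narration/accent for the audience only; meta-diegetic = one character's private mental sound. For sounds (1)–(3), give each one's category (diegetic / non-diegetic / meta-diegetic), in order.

(1) on-screen dialogue — Paloma speaks and Rafael is there to hear → diegetic.
(2) sound married to a title/caption — outside the diegesis by definition → non-diegetic.
(3) nothing in the scene produces it; it's an accent added for the audience → non-diegetic.

diegetic, non-diegetic, non-diegetic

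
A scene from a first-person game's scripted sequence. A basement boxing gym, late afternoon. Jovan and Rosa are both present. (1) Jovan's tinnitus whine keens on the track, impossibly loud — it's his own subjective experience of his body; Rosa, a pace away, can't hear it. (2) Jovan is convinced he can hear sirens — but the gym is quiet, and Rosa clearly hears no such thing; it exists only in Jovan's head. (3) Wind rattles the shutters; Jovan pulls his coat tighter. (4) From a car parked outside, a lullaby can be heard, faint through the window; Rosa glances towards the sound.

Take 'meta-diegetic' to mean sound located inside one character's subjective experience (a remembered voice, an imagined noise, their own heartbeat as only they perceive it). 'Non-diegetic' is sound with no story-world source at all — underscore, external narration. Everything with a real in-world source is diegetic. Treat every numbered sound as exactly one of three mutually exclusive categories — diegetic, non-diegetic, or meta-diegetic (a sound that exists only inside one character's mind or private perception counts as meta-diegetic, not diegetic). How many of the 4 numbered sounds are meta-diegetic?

Sound (1): point-of-audition from inside Jovan's body; not a sound in the room, so meta-diegetic.
(2) is meta-diegetic: the sound is imagined by Jovan; nothing in the story world is producing it and Rosa can't hear it.
Sound (3): ambient/room sound belonging to the story's physical space, so diegetic.
Sound (4): it's coming from a car parked outside — a location within the story world — and Rosa reacts, so diegetic.
So 2 of the 4 are meta-diegetic: (1), (2).

2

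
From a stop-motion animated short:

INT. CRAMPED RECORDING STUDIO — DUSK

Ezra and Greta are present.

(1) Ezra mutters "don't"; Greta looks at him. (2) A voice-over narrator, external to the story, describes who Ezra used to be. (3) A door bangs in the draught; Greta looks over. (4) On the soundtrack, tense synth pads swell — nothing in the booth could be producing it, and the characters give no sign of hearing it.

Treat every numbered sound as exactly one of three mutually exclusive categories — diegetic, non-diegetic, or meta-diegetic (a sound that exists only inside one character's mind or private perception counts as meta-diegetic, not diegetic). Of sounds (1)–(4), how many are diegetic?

2

(1) is diegetic: Ezra is a character speaking aloud in the scene.
(2) external voice-over — not a character, not heard by anyone in the scene → non-diegetic.
Sound (3): the sound comes from a door physically present in the location, so diegetic.
Sound (4): it has no source in the story world and no character can hear it — it's underscore, so non-diegetic.
Diegetic: (1), (3) — that's 2.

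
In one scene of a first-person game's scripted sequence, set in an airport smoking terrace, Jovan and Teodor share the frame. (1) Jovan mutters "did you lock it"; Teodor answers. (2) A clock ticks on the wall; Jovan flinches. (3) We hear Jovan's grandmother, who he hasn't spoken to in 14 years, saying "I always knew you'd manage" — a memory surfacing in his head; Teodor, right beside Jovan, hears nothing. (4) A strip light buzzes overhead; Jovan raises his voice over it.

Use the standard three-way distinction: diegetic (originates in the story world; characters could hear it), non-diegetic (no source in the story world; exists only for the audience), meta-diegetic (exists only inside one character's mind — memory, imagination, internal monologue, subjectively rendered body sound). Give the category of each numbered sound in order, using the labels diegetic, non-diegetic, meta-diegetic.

(1) is diegetic: on-screen dialogue — Jovan speaks and Teodor is there to hear.
Sound (2): a clock is a real object/event in the scene's world, so diegetic.
(3) the voice is a memory playing only inside Jovan's mind; Teodor can't hear it → meta-diegetic.
Sound (4): a strip light is part of the location's real environment, so diegetic.

diegetic, diegetic, meta-diegetic, diegetic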